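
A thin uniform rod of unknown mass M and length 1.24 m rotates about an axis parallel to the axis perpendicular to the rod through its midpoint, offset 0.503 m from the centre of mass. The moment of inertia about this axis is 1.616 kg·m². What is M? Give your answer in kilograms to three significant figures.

I = I_cm + Md² = (1/12)ML² + Md² = M·[0.0833333·(1.24)² + (0.503)²] = M·0.38114.
So M = 1.616 / 0.38114 = 4.2399 kg.

4.24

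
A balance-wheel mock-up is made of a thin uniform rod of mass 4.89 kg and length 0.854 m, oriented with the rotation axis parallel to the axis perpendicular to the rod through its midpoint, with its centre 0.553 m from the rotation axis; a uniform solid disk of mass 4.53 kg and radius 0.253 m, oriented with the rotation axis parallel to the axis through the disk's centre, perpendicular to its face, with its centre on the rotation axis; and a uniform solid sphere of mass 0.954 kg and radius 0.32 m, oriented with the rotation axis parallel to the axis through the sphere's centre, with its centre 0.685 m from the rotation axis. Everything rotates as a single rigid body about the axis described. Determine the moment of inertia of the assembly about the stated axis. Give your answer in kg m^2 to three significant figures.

2.42

Thin rod: I_cm = (1/12)ML² = (1/12)(4.89)(0.854)² = 0.2972 kg m^2; centre at d = 0.553 m, so the parallel axis theorem gives I = 0.2972 + (4.89)(0.553)² = 1.7926 kg m^2.
Solid disk: I_cm = (1/2)MR² = (1/2)(4.53)(0.253)² = 0.14498 kg m^2; axis through the centre, so I = 0.14498 kg m^2.
Solid sphere: I_cm = (2/5)MR² = (2/5)(0.954)(0.32)² = 0.039076 kg m^2; centre at d = 0.685 m, so the parallel axis theorem gives I = 0.039076 + (0.954)(0.685)² = 0.48672 kg m^2.
Total I = 1.7926 + 0.14498 + 0.48672 = 2.4243 kg m^2.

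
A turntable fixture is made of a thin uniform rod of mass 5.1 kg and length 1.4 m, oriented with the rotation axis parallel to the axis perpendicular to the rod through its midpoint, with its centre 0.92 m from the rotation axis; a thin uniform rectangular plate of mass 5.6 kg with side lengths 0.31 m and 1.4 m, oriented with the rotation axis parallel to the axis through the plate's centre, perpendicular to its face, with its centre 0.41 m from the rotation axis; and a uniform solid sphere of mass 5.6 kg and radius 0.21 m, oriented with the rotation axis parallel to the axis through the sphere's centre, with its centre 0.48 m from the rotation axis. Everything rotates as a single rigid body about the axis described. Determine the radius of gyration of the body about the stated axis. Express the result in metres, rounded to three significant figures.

Thin rod: I_cm = (1/12)ML² = (1/12)(5.1)(1.4)² = 0.833 kg m²; centre at d = 0.92 m, so the parallel axis theorem gives I = 0.833 + (5.1)(0.92)² = 5.1496 kg m².
Rectangular plate: I_cm = (1/12)M(a²+b²) = (1/12)(5.6)[(0.31)² + (1.4)²] = 0.95951 kg m²; centre at d = 0.41 m, so the parallel axis theorem gives I = 0.95951 + (5.6)(0.41)² = 1.9009 kg m².
Solid sphere: I_cm = (2/5)MR² = (2/5)(5.6)(0.21)² = 0.098784 kg m²; centre at d = 0.48 m, so the parallel axis theorem gives I = 0.098784 + (5.6)(0.48)² = 1.389 kg m².
Total I = 8.4395 kg m²; total mass M = 16.3 kg.
k = √(I/M) = √(8.4395/16.3) = 0.71956 m.

0.720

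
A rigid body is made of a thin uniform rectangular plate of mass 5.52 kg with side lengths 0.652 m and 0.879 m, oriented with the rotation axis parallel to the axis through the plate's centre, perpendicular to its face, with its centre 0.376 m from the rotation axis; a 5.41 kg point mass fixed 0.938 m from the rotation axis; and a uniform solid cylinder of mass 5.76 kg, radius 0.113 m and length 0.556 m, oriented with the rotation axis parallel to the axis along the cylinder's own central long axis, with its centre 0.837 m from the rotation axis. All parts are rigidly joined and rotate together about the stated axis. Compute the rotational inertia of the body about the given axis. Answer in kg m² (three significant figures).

10.2

Rectangular plate: I_cm = (1/12)M(a²+b²) = (1/12)(5.52)[(0.652)² + (0.879)²] = 0.55096 kg m²; centre at d = 0.376 m, so the parallel axis theorem gives I = 0.55096 + (5.52)(0.376)² = 1.3314 kg m².
Point mass: I_cm = 0; centre at d = 0.938 m, so the parallel axis theorem gives I = 0 + (5.41)(0.938)² = 4.76 kg m².
Solid cylinder: I_cm = (1/2)MR² = (1/2)(5.76)(0.113)² = 0.036775 kg m²; centre at d = 0.837 m, so the parallel axis theorem gives I = 0.036775 + (5.76)(0.837)² = 4.0721 kg m².
Total I = 1.3314 + 4.76 + 4.0721 = 10.163 kg m².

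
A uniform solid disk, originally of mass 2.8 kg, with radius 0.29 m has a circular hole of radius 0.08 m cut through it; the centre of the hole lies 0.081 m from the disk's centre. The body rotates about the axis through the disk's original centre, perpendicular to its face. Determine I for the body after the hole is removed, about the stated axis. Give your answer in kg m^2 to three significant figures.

Unpierced body about its centre: I₀ = (1/2)MR² = (1/2)(2.8)(0.29)² = 0.11774 kg m^2.
The removed disk has mass m = M·(r/R)² = (2.8)(0.08/0.29)² = 0.21308 kg (same uniform areal density).
Its moment of inertia about the rotation axis (parallel-axis theorem): I_hole = (1/2)mr² + md² = (1/2)(0.21308)(0.08)² + (0.21308)(0.081)² = 0.0020799 kg m^2.
Treating the hole as negative mass, I = I₀ − I_hole = 0.11774 − 0.0020799 = 0.11566 kg m^2.

0.116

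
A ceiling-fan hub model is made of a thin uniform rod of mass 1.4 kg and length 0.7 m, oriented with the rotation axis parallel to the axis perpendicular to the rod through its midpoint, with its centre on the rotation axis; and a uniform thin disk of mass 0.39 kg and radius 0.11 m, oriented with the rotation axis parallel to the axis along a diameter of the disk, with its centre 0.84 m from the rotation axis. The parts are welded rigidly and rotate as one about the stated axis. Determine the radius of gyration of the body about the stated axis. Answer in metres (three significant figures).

Thin rod: I_cm = (1/12)ML² = (1/12)(1.4)(0.7)² = 0.057167 kg m^2; axis through the centre, so I = 0.057167 kg m^2.
Thin disk: I_cm = (1/4)MR² = (1/4)(0.39)(0.11)² = 0.0011798 kg m^2; centre at d = 0.84 m, so I = I_cm + Md² gives I = 0.0011798 + (0.39)(0.84)² = 0.27636 kg m^2.
Total I = 0.33353 kg m^2; total mass M = 1.79 kg.
k = √(I/M) = √(0.33353/1.79) = 0.43166 m.

0.432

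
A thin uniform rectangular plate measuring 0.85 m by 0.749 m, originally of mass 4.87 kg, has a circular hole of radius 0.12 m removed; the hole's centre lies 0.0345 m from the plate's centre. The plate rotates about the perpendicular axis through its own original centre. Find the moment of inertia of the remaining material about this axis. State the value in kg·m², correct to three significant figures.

0.518

Unpierced body about its centre: I₀ = (1/12)M(a²+b²) = (1/12)(4.87)[(0.85)² + (0.749)²] = 0.52089 kg·m².
The removed disk has mass m = M·πr²/(ab) = (4.87)·π(0.12)²/(0.85·0.749) = 0.34605 kg (same uniform areal density).
Its moment of inertia about the rotation axis (parallel-axis theorem): I_hole = (1/2)mr² + md² = (1/2)(0.34605)(0.12)² + (0.34605)(0.0345)² = 0.0029035 kg·m².
Treating the hole as negative mass, I = I₀ − I_hole = 0.52089 − 0.0029035 = 0.51798 kg·m².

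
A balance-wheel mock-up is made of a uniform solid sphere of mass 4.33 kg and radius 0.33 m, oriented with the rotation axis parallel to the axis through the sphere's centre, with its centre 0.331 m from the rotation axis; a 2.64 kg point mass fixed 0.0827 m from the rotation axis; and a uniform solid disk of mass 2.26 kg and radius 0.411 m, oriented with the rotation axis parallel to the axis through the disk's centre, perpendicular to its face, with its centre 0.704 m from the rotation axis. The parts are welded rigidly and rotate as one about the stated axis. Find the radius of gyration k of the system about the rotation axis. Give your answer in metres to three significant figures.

0.465

Solid sphere: I_cm = (2/5)MR² = (2/5)(4.33)(0.33)² = 0.18861 kg m²; centre at d = 0.331 m, so the parallel axis theorem gives I = 0.18861 + (4.33)(0.331)² = 0.66301 kg m².
Point mass: I_cm = 0; centre at d = 0.0827 m, so the parallel axis theorem gives I = 0 + (2.64)(0.0827)² = 0.018056 kg m².
Solid disk: I_cm = (1/2)MR² = (1/2)(2.26)(0.411)² = 0.19088 kg m²; centre at d = 0.704 m, so the parallel axis theorem gives I = 0.19088 + (2.26)(0.704)² = 1.311 kg m².
Total I = 1.992 kg m²; total mass M = 9.23 kg.
k = √(I/M) = √(1.992/9.23) = 0.46457 m.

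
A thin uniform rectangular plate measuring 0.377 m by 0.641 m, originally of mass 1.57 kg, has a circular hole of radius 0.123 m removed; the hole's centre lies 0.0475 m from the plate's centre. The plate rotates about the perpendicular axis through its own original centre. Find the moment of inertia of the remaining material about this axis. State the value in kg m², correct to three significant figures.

Unpierced body about its centre: I₀ = (1/12)M(a²+b²) = (1/12)(1.57)[(0.377)² + (0.641)²] = 0.072352 kg m².
The removed disk has mass m = M·πr²/(ab) = (1.57)·π(0.123)²/(0.377·0.641) = 0.30879 kg (same uniform areal density).
Its moment of inertia about the rotation axis (parallel-axis theorem): I_hole = (1/2)mr² + md² = (1/2)(0.30879)(0.123)² + (0.30879)(0.0475)² = 0.0030325 kg m².
Treating the hole as negative mass, I = I₀ − I_hole = 0.072352 − 0.0030325 = 0.06932 kg m².

0.0693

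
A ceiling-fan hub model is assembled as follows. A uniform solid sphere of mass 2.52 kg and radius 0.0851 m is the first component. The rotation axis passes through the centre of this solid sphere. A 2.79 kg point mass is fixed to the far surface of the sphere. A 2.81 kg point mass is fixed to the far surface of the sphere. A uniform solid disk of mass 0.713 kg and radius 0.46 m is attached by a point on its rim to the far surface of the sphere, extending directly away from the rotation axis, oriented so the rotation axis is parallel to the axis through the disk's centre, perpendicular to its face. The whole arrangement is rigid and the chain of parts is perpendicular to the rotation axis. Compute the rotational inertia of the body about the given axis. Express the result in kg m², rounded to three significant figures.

Solid sphere: I_cm = (2/5)MR² = (2/5)(2.52)(0.0851)² = 0.0072999 kg m²; axis through the centre, so I = 0.0072999 kg m².
Point mass: I_cm = 0; centre at d = 0.0851 m, so the parallel axis theorem gives I = 0 + (2.79)(0.0851)² = 0.020205 kg m².
Point mass: I_cm = 0; centre at d = 0.0851 m, so the parallel axis theorem gives I = 0 + (2.81)(0.0851)² = 0.02035 kg m².
Solid disk: I_cm = (1/2)MR² = (1/2)(0.713)(0.46)² = 0.075435 kg m²; centre at d = 0.0851 + 0.46 = 0.5451 m, so the parallel axis theorem gives I = 0.075435 + (0.713)(0.5451)² = 0.28729 kg m².
Total I = 0.0072999 + 0.020205 + 0.02035 + 0.28729 = 0.33515 kg m².

0.335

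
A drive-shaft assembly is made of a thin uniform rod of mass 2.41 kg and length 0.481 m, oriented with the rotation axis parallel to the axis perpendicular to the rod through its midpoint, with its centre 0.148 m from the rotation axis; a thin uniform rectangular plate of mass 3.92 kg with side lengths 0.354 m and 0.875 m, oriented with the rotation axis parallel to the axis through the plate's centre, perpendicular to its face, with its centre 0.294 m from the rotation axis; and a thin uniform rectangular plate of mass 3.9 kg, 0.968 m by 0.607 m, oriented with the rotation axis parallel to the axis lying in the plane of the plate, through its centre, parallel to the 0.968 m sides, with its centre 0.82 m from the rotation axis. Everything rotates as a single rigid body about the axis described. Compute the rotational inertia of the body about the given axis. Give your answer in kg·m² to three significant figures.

3.47

Thin rod: I_cm = (1/12)ML² = (1/12)(2.41)(0.481)² = 0.046465 kg·m²; centre at d = 0.148 m, so I = I_cm + Md² gives I = 0.046465 + (2.41)(0.148)² = 0.099254 kg·m².
Rectangular plate: I_cm = (1/12)M(a²+b²) = (1/12)(3.92)[(0.354)² + (0.875)²] = 0.29104 kg·m²; centre at d = 0.294 m, so I = I_cm + Md² gives I = 0.29104 + (3.92)(0.294)² = 0.62987 kg·m².
Rectangular plate: I_cm = (1/12)Mb² = (1/12)(3.9)(0.607)² = 0.11975 kg·m²; centre at d = 0.82 m, so I = I_cm + Md² gives I = 0.11975 + (3.9)(0.82)² = 2.7421 kg·m².
Total I = 0.099254 + 0.62987 + 2.7421 = 3.4712 kg·m².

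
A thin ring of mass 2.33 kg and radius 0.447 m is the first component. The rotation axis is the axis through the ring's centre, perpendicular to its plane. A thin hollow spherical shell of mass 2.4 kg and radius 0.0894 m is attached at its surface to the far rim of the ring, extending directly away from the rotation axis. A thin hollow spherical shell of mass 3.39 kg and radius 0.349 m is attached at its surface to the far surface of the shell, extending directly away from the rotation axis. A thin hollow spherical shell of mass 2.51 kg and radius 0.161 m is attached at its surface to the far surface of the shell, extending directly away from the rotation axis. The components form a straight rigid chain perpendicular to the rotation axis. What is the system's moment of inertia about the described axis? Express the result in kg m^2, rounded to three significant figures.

10.2

Thin ring: I_cm = MR² = (2.33)(0.447)² = 0.46555 kg m^2; axis through the centre, so I = 0.46555 kg m^2.
Spherical shell: I_cm = (2/3)MR² = (2/3)(2.4)(0.0894)² = 0.012788 kg m^2; centre at d = 0.447 + 0.0894 = 0.5364 m, so I = I_cm + Md² gives I = 0.012788 + (2.4)(0.5364)² = 0.70333 kg m^2.
Spherical shell: I_cm = (2/3)MR² = (2/3)(3.39)(0.349)² = 0.27527 kg m^2; centre at d = 0.447 + 0.0894 + 0.0894 + 0.349 = 0.9748 m, so I = I_cm + Md² gives I = 0.27527 + (3.39)(0.9748)² = 3.4966 kg m^2.
Spherical shell: I_cm = (2/3)MR² = (2/3)(2.51)(0.161)² = 0.043374 kg m^2; centre at d = 0.447 + 0.0894 + 0.0894 + 0.349 + 0.349 + 0.161 = 1.4848 m, so I = I_cm + Md² gives I = 0.043374 + (2.51)(1.4848)² = 5.577 kg m^2.
Total I = 0.46555 + 0.70333 + 3.4966 + 5.577 = 10.242 kg m^2.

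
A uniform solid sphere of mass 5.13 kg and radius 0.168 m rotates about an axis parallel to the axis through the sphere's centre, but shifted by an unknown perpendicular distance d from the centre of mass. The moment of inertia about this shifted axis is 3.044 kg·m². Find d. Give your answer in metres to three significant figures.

About the centre-of-mass axis, I_cm = (2/5)MR² = (2/5)(5.13)(0.168)² = 0.057916 kg·m².
Parallel axis theorem: I = I_cm + Md², so Md² = 3.044 − 0.057916 = 2.9861 kg·m².
d = √(2.9861 / 5.13) = 0.76294 m.

0.763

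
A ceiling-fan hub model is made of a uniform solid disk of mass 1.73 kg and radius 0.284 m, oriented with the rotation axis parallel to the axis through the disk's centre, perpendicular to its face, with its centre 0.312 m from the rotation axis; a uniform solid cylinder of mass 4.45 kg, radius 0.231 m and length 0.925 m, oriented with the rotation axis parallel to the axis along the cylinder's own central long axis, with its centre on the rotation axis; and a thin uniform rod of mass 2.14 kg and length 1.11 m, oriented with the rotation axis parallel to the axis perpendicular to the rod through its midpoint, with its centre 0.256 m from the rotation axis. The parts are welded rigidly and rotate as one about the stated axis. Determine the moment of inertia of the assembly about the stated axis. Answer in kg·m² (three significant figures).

0.717

Solid disk: I_cm = (1/2)MR² = (1/2)(1.73)(0.284)² = 0.069767 kg·m²; centre at d = 0.312 m, so the parallel axis theorem gives I = 0.069767 + (1.73)(0.312)² = 0.23817 kg·m².
Solid cylinder: I_cm = (1/2)MR² = (1/2)(4.45)(0.231)² = 0.11873 kg·m²; axis through the centre, so I = 0.11873 kg·m².
Thin rod: I_cm = (1/12)ML² = (1/12)(2.14)(1.11)² = 0.21972 kg·m²; centre at d = 0.256 m, so the parallel axis theorem gives I = 0.21972 + (2.14)(0.256)² = 0.35997 kg·m².
Total I = 0.23817 + 0.11873 + 0.35997 = 0.71687 kg·m².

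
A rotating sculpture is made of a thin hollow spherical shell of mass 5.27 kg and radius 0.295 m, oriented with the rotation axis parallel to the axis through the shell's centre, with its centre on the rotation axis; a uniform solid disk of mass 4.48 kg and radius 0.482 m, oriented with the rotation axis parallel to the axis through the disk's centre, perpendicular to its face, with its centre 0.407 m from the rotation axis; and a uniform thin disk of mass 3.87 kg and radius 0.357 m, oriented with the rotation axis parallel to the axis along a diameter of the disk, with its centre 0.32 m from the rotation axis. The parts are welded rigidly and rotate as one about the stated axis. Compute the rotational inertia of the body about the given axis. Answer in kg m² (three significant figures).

Spherical shell: I_cm = (2/3)MR² = (2/3)(5.27)(0.295)² = 0.30575 kg m²; axis through the centre, so I = 0.30575 kg m².
Solid disk: I_cm = (1/2)MR² = (1/2)(4.48)(0.482)² = 0.52041 kg m²; centre at d = 0.407 m, so I = I_cm + Md² gives I = 0.52041 + (4.48)(0.407)² = 1.2625 kg m².
Thin disk: I_cm = (1/4)MR² = (1/4)(3.87)(0.357)² = 0.12331 kg m²; centre at d = 0.32 m, so I = I_cm + Md² gives I = 0.12331 + (3.87)(0.32)² = 0.51959 kg m².
Total I = 0.30575 + 1.2625 + 0.51959 = 2.0879 kg m².

2.09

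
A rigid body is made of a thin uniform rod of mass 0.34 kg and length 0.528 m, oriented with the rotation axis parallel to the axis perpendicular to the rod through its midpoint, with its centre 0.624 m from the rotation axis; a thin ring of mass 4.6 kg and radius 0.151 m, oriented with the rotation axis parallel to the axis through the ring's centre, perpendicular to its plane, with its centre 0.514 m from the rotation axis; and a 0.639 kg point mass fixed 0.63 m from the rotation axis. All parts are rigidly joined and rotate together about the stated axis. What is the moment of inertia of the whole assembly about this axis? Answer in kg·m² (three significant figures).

Thin rod: I_cm = (1/12)ML² = (1/12)(0.34)(0.528)² = 0.0078989 kg·m²; centre at d = 0.624 m, so I = I_cm + Md² gives I = 0.0078989 + (0.34)(0.624)² = 0.14029 kg·m².
Thin ring: I_cm = MR² = (4.6)(0.151)² = 0.10488 kg·m²; centre at d = 0.514 m, so I = I_cm + Md² gives I = 0.10488 + (4.6)(0.514)² = 1.3202 kg·m².
Point mass: I_cm = 0; centre at d = 0.63 m, so I = I_cm + Md² gives I = 0 + (0.639)(0.63)² = 0.25362 kg·m².
Total I = 0.14029 + 1.3202 + 0.25362 = 1.7141 kg·m².

1.71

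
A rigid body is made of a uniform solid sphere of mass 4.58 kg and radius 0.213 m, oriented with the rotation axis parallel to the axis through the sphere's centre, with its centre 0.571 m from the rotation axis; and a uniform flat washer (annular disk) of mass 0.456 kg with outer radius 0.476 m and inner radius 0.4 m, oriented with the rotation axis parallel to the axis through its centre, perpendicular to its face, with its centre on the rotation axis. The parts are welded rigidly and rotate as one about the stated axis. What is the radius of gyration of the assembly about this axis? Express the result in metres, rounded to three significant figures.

Solid sphere: I_cm = (2/5)MR² = (2/5)(4.58)(0.213)² = 0.083116 kg m²; centre at d = 0.571 m, so the parallel axis theorem gives I = 0.083116 + (4.58)(0.571)² = 1.5764 kg m².
Annular disk: I_cm = (1/2)M(R²+r²) = (1/2)(0.456)[(0.476)² + (0.4)²] = 0.088139 kg m²; axis through the centre, so I = 0.088139 kg m².
Total I = 1.6645 kg m²; total mass M = 5.036 kg.
k = √(I/M) = √(1.6645/5.036) = 0.57491 m.

0.575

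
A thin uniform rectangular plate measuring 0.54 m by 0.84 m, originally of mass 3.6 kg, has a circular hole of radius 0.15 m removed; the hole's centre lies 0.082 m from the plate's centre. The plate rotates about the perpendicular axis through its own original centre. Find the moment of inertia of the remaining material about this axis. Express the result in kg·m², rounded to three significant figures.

Unpierced body about its centre: I₀ = (1/12)M(a²+b²) = (1/12)(3.6)[(0.54)² + (0.84)²] = 0.29916 kg·m².
The removed disk has mass m = M·πr²/(ab) = (3.6)·π(0.15)²/(0.54·0.84) = 0.561 kg (same uniform areal density).
Its moment of inertia about the rotation axis (parallel-axis theorem): I_hole = (1/2)mr² + md² = (1/2)(0.561)(0.15)² + (0.561)(0.082)² = 0.010083 kg·m².
Treating the hole as negative mass, I = I₀ − I_hole = 0.29916 − 0.010083 = 0.28908 kg·m².

0.289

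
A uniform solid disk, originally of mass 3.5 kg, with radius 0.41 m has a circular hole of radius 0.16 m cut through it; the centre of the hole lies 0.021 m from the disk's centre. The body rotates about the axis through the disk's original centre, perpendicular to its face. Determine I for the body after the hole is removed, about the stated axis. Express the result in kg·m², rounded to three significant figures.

0.287

Unpierced body about its centre: I₀ = (1/2)MR² = (1/2)(3.5)(0.41)² = 0.29417 kg·m².
The removed disk has mass m = M·(r/R)² = (3.5)(0.16/0.41)² = 0.53302 kg (same uniform areal density).
Its moment of inertia about the rotation axis (parallel-axis theorem): I_hole = (1/2)mr² + md² = (1/2)(0.53302)(0.16)² + (0.53302)(0.021)² = 0.0070577 kg·m².
Treating the hole as negative mass, I = I₀ − I_hole = 0.29417 − 0.0070577 = 0.28712 kg·m².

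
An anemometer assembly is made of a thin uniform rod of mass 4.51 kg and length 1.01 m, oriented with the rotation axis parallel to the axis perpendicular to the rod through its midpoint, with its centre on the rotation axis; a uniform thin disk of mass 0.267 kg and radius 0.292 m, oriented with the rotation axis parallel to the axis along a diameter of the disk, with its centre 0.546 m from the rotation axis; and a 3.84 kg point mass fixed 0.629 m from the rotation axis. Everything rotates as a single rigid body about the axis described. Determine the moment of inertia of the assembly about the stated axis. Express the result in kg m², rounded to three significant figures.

Thin rod: I_cm = (1/12)ML² = (1/12)(4.51)(1.01)² = 0.38339 kg m²; axis through the centre, so I = 0.38339 kg m².
Thin disk: I_cm = (1/4)MR² = (1/4)(0.267)(0.292)² = 0.0056914 kg m²; centre at d = 0.546 m, so the parallel axis theorem gives I = 0.0056914 + (0.267)(0.546)² = 0.085288 kg m².
Point mass: I_cm = 0; centre at d = 0.629 m, so the parallel axis theorem gives I = 0 + (3.84)(0.629)² = 1.5193 kg m².
Total I = 0.38339 + 0.085288 + 1.5193 = 1.9879 kg m².

1.99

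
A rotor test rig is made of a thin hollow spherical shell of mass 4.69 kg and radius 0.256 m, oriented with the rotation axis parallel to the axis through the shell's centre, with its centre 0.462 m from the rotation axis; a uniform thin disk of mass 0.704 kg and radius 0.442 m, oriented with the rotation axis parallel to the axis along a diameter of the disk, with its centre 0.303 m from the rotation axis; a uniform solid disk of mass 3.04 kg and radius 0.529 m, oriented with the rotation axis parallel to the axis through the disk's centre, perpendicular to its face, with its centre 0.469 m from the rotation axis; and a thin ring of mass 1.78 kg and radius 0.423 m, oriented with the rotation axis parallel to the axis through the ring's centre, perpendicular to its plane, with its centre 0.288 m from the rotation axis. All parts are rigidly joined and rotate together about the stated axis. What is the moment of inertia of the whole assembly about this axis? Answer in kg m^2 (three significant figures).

2.87

Spherical shell: I_cm = (2/3)MR² = (2/3)(4.69)(0.256)² = 0.20491 kg m^2; centre at d = 0.462 m, so the parallel axis theorem gives I = 0.20491 + (4.69)(0.462)² = 1.206 kg m^2.
Thin disk: I_cm = (1/4)MR² = (1/4)(0.704)(0.442)² = 0.034384 kg m^2; centre at d = 0.303 m, so the parallel axis theorem gives I = 0.034384 + (0.704)(0.303)² = 0.099018 kg m^2.
Solid disk: I_cm = (1/2)MR² = (1/2)(3.04)(0.529)² = 0.42536 kg m^2; centre at d = 0.469 m, so the parallel axis theorem gives I = 0.42536 + (3.04)(0.469)² = 1.094 kg m^2.
Thin ring: I_cm = MR² = (1.78)(0.423)² = 0.31849 kg m^2; centre at d = 0.288 m, so the parallel axis theorem gives I = 0.31849 + (1.78)(0.288)² = 0.46613 kg m^2.
Total I = 1.206 + 0.099018 + 1.094 + 0.46613 = 2.8652 kg m^2.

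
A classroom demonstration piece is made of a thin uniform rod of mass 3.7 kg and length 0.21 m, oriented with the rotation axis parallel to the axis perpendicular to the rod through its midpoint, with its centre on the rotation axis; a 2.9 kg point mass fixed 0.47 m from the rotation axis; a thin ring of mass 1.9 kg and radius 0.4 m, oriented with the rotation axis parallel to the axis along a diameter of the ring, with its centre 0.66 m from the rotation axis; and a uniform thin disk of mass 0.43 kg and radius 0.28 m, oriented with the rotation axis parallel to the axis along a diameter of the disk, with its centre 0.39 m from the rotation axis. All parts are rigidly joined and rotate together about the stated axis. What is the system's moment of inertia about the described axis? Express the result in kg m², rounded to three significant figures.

Thin rod: I_cm = (1/12)ML² = (1/12)(3.7)(0.21)² = 0.013597 kg m²; axis through the centre, so I = 0.013597 kg m².
Point mass: I_cm = 0; centre at d = 0.47 m, so the parallel axis theorem gives I = 0 + (2.9)(0.47)² = 0.64061 kg m².
Thin ring: I_cm = (1/2)MR² = (1/2)(1.9)(0.4)² = 0.152 kg m²; centre at d = 0.66 m, so the parallel axis theorem gives I = 0.152 + (1.9)(0.66)² = 0.97964 kg m².
Thin disk: I_cm = (1/4)MR² = (1/4)(0.43)(0.28)² = 0.008428 kg m²; centre at d = 0.39 m, so the parallel axis theorem gives I = 0.008428 + (0.43)(0.39)² = 0.073831 kg m².
Total I = 0.013597 + 0.64061 + 0.97964 + 0.073831 = 1.7077 kg m².

1.71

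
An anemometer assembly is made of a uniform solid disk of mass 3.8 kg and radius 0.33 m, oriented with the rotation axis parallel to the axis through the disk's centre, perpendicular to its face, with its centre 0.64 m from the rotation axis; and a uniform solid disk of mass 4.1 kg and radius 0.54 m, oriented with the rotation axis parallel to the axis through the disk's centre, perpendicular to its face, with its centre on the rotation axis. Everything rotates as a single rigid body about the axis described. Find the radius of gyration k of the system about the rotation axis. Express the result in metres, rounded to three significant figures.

Solid disk: I_cm = (1/2)MR² = (1/2)(3.8)(0.33)² = 0.20691 kg·m²; centre at d = 0.64 m, so the parallel axis theorem gives I = 0.20691 + (3.8)(0.64)² = 1.7634 kg·m².
Solid disk: I_cm = (1/2)MR² = (1/2)(4.1)(0.54)² = 0.59778 kg·m²; axis through the centre, so I = 0.59778 kg·m².
Total I = 2.3612 kg·m²; total mass M = 7.9 kg.
k = √(I/M) = √(2.3612/7.9) = 0.5467 m.

0.547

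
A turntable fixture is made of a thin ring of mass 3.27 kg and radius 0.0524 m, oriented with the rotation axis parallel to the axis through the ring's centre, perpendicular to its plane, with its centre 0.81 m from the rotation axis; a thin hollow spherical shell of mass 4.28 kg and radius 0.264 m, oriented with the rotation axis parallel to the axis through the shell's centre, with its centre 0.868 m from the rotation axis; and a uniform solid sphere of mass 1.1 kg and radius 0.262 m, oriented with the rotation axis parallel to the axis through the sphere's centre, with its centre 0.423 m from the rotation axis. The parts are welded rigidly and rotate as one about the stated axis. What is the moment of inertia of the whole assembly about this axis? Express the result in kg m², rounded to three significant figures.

Thin ring: I_cm = MR² = (3.27)(0.0524)² = 0.0089786 kg m²; centre at d = 0.81 m, so I = I_cm + Md² gives I = 0.0089786 + (3.27)(0.81)² = 2.1544 kg m².
Spherical shell: I_cm = (2/3)MR² = (2/3)(4.28)(0.264)² = 0.19887 kg m²; centre at d = 0.868 m, so I = I_cm + Md² gives I = 0.19887 + (4.28)(0.868)² = 3.4235 kg m².
Solid sphere: I_cm = (2/5)MR² = (2/5)(1.1)(0.262)² = 0.030203 kg m²; centre at d = 0.423 m, so I = I_cm + Md² gives I = 0.030203 + (1.1)(0.423)² = 0.22703 kg m².
Total I = 2.1544 + 3.4235 + 0.22703 = 5.805 kg m².

5.80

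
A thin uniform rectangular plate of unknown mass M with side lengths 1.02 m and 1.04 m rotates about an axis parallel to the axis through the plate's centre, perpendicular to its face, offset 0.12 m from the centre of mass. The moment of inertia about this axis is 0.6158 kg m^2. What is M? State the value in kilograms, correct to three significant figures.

3.22

I = I_cm + Md² = (1/12)M(a²+b²) + Md² = M·[0.0833333·[(1.02)² + (1.04)²] + (0.12)²] = M·0.19123.
So M = 0.6158 / 0.19123 = 3.2201 kg.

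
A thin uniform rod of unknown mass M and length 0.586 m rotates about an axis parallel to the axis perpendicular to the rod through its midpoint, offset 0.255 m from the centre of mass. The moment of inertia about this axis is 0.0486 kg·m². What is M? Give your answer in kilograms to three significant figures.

0.519

I = I_cm + Md² = (1/12)ML² + Md² = M·[0.0833333·(0.586)² + (0.255)²] = M·0.093641.
So M = 0.0486 / 0.093641 = 0.519 kg.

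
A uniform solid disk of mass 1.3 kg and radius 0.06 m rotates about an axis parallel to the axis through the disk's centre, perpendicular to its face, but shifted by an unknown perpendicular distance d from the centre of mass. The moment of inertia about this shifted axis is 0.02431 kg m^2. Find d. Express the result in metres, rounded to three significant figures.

0.130

About the centre-of-mass axis, I_cm = (1/2)MR² = (1/2)(1.3)(0.06)² = 0.00234 kg m^2.
Parallel axis theorem: I = I_cm + Md², so Md² = 0.02431 − 0.00234 = 0.02197 kg m^2.
d = √(0.02197 / 1.3) = 0.13 m.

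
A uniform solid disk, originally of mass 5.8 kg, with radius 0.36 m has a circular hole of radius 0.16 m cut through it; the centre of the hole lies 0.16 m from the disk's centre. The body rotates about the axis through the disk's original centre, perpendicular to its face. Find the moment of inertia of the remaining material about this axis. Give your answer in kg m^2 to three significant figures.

0.332

Unpierced body about its centre: I₀ = (1/2)MR² = (1/2)(5.8)(0.36)² = 0.37584 kg m^2.
The removed disk has mass m = M·(r/R)² = (5.8)(0.16/0.36)² = 1.1457 kg (same uniform areal density).
Its moment of inertia about the rotation axis (parallel-axis theorem): I_hole = (1/2)mr² + md² = (1/2)(1.1457)(0.16)² + (1.1457)(0.16)² = 0.043994 kg m^2.
Treating the hole as negative mass, I = I₀ − I_hole = 0.37584 − 0.043994 = 0.33185 kg m^2.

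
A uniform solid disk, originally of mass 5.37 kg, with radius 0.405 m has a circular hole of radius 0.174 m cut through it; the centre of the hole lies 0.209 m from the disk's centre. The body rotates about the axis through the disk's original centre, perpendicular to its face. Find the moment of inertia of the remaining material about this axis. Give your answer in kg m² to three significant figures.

Unpierced body about its centre: I₀ = (1/2)MR² = (1/2)(5.37)(0.405)² = 0.44041 kg m².
The removed disk has mass m = M·(r/R)² = (5.37)(0.174/0.405)² = 0.9912 kg (same uniform areal density).
Its moment of inertia about the rotation axis (parallel-axis theorem): I_hole = (1/2)mr² + md² = (1/2)(0.9912)(0.174)² + (0.9912)(0.209)² = 0.058302 kg m².
Treating the hole as negative mass, I = I₀ − I_hole = 0.44041 − 0.058302 = 0.38211 kg m².

0.382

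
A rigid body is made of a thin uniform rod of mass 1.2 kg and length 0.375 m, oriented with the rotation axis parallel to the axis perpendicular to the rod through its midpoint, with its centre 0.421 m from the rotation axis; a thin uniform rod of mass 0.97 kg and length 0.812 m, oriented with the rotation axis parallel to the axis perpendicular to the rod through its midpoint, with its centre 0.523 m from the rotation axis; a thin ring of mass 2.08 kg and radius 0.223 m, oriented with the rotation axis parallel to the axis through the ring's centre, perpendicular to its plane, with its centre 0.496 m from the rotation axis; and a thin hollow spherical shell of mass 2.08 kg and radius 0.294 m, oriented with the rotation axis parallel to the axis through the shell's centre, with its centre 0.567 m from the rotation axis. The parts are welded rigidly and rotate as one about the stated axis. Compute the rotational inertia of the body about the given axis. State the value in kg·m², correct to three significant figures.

Thin rod: I_cm = (1/12)ML² = (1/12)(1.2)(0.375)² = 0.014062 kg·m²; centre at d = 0.421 m, so the parallel axis theorem gives I = 0.014062 + (1.2)(0.421)² = 0.22675 kg·m².
Thin rod: I_cm = (1/12)ML² = (1/12)(0.97)(0.812)² = 0.053297 kg·m²; centre at d = 0.523 m, so the parallel axis theorem gives I = 0.053297 + (0.97)(0.523)² = 0.31862 kg·m².
Thin ring: I_cm = MR² = (2.08)(0.223)² = 0.10344 kg·m²; centre at d = 0.496 m, so the parallel axis theorem gives I = 0.10344 + (2.08)(0.496)² = 0.61515 kg·m².
Spherical shell: I_cm = (2/3)MR² = (2/3)(2.08)(0.294)² = 0.11986 kg·m²; centre at d = 0.567 m, so the parallel axis theorem gives I = 0.11986 + (2.08)(0.567)² = 0.78856 kg·m².
Total I = 0.22675 + 0.31862 + 0.61515 + 0.78856 = 1.9491 kg·m².

1.95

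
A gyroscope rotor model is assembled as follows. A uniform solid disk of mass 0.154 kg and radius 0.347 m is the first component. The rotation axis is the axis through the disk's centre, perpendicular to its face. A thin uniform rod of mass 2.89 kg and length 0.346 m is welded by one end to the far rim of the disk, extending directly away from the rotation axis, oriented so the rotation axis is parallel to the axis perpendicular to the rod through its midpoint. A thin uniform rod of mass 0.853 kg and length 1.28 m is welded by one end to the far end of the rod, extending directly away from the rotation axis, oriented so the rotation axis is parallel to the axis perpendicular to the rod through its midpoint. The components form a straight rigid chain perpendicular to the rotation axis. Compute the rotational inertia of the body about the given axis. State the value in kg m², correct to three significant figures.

Solid disk: I_cm = (1/2)MR² = (1/2)(0.154)(0.347)² = 0.0092715 kg m²; axis through the centre, so I = 0.0092715 kg m².
Thin rod: I_cm = (1/12)ML² = (1/12)(2.89)(0.346)² = 0.028832 kg m²; centre at d = 0.347 + 0.173 = 0.52 m, so I = I_cm + Md² gives I = 0.028832 + (2.89)(0.52)² = 0.81029 kg m².
Thin rod: I_cm = (1/12)ML² = (1/12)(0.853)(1.28)² = 0.11646 kg m²; centre at d = 0.347 + 0.173 + 0.173 + 0.64 = 1.333 m, so I = I_cm + Md² gives I = 0.11646 + (0.853)(1.333)² = 1.6321 kg m².
Total I = 0.0092715 + 0.81029 + 1.6321 = 2.4517 kg m².

2.45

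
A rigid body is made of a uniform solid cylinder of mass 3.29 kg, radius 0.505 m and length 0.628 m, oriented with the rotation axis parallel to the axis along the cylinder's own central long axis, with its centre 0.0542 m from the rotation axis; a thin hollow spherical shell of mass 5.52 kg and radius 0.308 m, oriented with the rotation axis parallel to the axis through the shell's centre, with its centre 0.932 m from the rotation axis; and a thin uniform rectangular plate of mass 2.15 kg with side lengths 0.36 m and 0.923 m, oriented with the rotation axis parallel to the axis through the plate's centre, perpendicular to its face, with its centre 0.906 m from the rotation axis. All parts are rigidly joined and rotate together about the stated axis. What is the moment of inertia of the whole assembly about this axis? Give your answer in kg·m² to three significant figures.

Solid cylinder: I_cm = (1/2)MR² = (1/2)(3.29)(0.505)² = 0.41952 kg·m²; centre at d = 0.0542 m, so I = I_cm + Md² gives I = 0.41952 + (3.29)(0.0542)² = 0.42918 kg·m².
Spherical shell: I_cm = (2/3)MR² = (2/3)(5.52)(0.308)² = 0.3491 kg·m²; centre at d = 0.932 m, so I = I_cm + Md² gives I = 0.3491 + (5.52)(0.932)² = 5.1439 kg·m².
Rectangular plate: I_cm = (1/12)M(a²+b²) = (1/12)(2.15)[(0.36)² + (0.923)²] = 0.17586 kg·m²; centre at d = 0.906 m, so I = I_cm + Md² gives I = 0.17586 + (2.15)(0.906)² = 1.9407 kg·m².
Total I = 0.42918 + 5.1439 + 1.9407 = 7.5137 kg·m².

7.51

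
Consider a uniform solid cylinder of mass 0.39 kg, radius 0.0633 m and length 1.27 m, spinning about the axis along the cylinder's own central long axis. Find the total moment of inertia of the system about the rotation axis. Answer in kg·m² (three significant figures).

I_cm = (1/2)MR² = (1/2)(0.39)(0.0633)² = 0.00078134 kg·m²; axis through the centre, so I = 0.00078134 kg·m².

0.000781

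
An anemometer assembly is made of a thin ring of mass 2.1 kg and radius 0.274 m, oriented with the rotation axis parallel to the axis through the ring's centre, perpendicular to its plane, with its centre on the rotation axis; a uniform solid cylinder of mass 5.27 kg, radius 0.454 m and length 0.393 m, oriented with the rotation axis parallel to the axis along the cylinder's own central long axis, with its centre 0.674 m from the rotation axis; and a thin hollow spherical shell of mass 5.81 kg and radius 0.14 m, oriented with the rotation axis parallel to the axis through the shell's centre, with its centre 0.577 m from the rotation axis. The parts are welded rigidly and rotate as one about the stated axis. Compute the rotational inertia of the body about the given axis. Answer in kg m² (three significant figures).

Thin ring: I_cm = MR² = (2.1)(0.274)² = 0.15766 kg m²; axis through the centre, so I = 0.15766 kg m².
Solid cylinder: I_cm = (1/2)MR² = (1/2)(5.27)(0.454)² = 0.54312 kg m²; centre at d = 0.674 m, so the parallel axis theorem gives I = 0.54312 + (5.27)(0.674)² = 2.9372 kg m².
Spherical shell: I_cm = (2/3)MR² = (2/3)(5.81)(0.14)² = 0.075917 kg m²; centre at d = 0.577 m, so the parallel axis theorem gives I = 0.075917 + (5.81)(0.577)² = 2.0102 kg m².
Total I = 0.15766 + 2.9372 + 2.0102 = 5.105 kg m².

5.11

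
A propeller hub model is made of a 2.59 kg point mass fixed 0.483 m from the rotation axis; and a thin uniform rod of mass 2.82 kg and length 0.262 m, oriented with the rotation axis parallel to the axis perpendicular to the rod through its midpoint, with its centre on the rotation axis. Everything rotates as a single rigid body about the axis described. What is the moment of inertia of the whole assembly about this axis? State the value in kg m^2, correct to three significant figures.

0.620

Point mass: I_cm = 0; centre at d = 0.483 m, so the parallel axis theorem gives I = 0 + (2.59)(0.483)² = 0.60422 kg m^2.
Thin rod: I_cm = (1/12)ML² = (1/12)(2.82)(0.262)² = 0.016131 kg m^2; axis through the centre, so I = 0.016131 kg m^2.
Total I = 0.60422 + 0.016131 = 0.62035 kg m^2.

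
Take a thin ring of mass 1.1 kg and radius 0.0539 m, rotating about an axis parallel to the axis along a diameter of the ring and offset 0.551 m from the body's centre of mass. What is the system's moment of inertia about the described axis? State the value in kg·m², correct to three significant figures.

I_cm = (1/2)MR² = (1/2)(1.1)(0.0539)² = 0.0015979 kg·m²; centre at d = 0.551 m, so I = I_cm + Md² gives I = 0.0015979 + (1.1)(0.551)² = 0.33556 kg·m².

0.336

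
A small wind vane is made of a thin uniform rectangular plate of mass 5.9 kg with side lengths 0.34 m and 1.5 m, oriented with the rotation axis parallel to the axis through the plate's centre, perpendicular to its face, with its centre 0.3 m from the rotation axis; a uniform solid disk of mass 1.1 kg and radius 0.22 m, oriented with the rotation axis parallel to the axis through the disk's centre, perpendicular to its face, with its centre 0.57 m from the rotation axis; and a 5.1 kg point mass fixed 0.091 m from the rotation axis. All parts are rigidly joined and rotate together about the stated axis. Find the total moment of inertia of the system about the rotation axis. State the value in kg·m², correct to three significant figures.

Rectangular plate: I_cm = (1/12)M(a²+b²) = (1/12)(5.9)[(0.34)² + (1.5)²] = 1.1631 kg·m²; centre at d = 0.3 m, so the parallel axis theorem gives I = 1.1631 + (5.9)(0.3)² = 1.6941 kg·m².
Solid disk: I_cm = (1/2)MR² = (1/2)(1.1)(0.22)² = 0.02662 kg·m²; centre at d = 0.57 m, so the parallel axis theorem gives I = 0.02662 + (1.1)(0.57)² = 0.38401 kg·m².
Point mass: I_cm = 0; centre at d = 0.091 m, so the parallel axis theorem gives I = 0 + (5.1)(0.091)² = 0.042233 kg·m².
Total I = 1.6941 + 0.38401 + 0.042233 = 2.1203 kg·m².

2.12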